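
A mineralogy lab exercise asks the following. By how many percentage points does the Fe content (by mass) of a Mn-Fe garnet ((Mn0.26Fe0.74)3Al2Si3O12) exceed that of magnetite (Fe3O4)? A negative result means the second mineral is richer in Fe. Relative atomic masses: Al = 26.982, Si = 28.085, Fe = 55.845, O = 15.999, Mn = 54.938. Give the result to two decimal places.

-47.42 percentage points

First mineral: 123.976 g Fe in 497.035 g formula = 24.94 wt% Fe.
Second mineral: 167.535 g Fe in 231.531 g formula = 72.36 wt% Fe.
24.94% − 72.36% gives a difference of -47.42 percentage points.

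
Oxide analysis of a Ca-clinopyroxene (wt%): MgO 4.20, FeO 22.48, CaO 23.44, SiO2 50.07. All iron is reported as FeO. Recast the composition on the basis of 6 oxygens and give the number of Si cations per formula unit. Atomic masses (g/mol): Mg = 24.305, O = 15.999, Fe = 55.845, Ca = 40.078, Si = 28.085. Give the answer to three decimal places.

1.999 Si apfu

MgO: 4.20/40.304 = 0.10421 mol → 0.10421 mol Mg, 0.10421 mol O.
FeO: 22.48/71.844 = 0.31290 mol → 0.31290 mol Fe, 0.31290 mol O.
CaO: 23.44/56.077 = 0.41800 mol → 0.41800 mol Ca, 0.41800 mol O.
SiO2: 50.07/60.083 = 0.83335 mol → 0.83335 mol Si, 1.66670 mol O.
Total oxygen = 2.50181 mol. Normalization factor = 6/2.50181 = 2.39826.
Si per 6 O = 0.83335 × 2.39826 = 1.999.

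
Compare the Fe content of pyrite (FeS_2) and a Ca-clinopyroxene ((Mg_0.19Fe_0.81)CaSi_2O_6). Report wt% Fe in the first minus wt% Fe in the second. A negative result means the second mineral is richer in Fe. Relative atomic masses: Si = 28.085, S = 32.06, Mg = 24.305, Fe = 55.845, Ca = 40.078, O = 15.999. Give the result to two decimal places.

27.87 percentage points

M(FeS_2) = 119.965 g/mol, so wt% Fe = 55.845/119.965 × 100 = 46.55%.
M((Mg_0.19Fe_0.81)CaSi_2O_6) = 242.094 g/mol, so wt% Fe = 45.234/242.094 × 100 = 18.68%.
46.55 − 18.68 = 27.87 pp.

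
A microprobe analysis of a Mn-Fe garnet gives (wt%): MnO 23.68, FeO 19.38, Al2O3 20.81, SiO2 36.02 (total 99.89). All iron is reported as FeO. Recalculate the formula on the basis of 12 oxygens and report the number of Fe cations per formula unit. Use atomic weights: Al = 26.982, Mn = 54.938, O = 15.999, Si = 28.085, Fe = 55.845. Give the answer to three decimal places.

1.340 Fe apfu

23.68 wt% MnO ÷ 70.937 g/mol = 0.33382 mol, giving 0.33382 Mn and 0.33382 O.
19.38 wt% FeO ÷ 71.844 g/mol = 0.26975 mol, giving 0.26975 Fe and 0.26975 O.
20.81 wt% Al2O3 ÷ 101.961 g/mol = 0.20410 mol, giving 0.40820 Al and 0.61230 O.
36.02 wt% SiO2 ÷ 60.083 g/mol = 0.59950 mol, giving 0.59950 Si and 1.19900 O.
Oxygen sums to 2.41487; scaling by 12/2.41487 = 4.96921 puts the formula on 12 O.
Fe: 0.26975 × 4.96921 = 1.340 atoms per formula unit.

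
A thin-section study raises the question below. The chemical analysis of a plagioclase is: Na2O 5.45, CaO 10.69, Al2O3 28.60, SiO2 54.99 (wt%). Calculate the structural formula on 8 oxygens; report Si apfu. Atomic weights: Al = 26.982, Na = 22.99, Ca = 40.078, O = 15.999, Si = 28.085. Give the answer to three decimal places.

2.482 Si apfu

Na2O (M=61.979): mol = 0.08793; Na = 0.17586, O = 0.08793.
CaO (M=56.077): mol = 0.19063; Ca = 0.19063, O = 0.19063.
Al2O3 (M=101.961): mol = 0.28050; Al = 0.56100, O = 0.84150.
SiO2 (M=60.083): mol = 0.91523; Si = 0.91523, O = 1.83046.
ΣO = 2.95052; factor = 8/ΣO = 2.71139.
Si apfu = 0.91523 × 2.71139 = 2.482.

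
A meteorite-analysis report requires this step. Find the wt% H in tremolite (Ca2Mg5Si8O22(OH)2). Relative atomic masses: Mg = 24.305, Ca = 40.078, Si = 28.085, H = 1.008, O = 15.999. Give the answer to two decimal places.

M(Ca2Mg5Si8O22(OH)2) = 812.353 g/mol.
H contributes 2 × 1.008 = 2.016 g per mole.
2.016/812.353 = 0.0025 → 0.25%.

0.25 mass %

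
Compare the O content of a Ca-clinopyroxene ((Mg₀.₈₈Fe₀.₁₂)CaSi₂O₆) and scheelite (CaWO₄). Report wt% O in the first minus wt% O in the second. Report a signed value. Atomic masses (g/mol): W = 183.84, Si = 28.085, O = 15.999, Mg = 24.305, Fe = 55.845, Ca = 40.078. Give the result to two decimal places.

21.34 percentage points

M((Mg₀.₈₈Fe₀.₁₂)CaSi₂O₆) = 220.332 g/mol, so wt% O = 95.994/220.332 × 100 = 43.57%.
M(CaWO₄) = 287.914 g/mol, so wt% O = 63.996/287.914 × 100 = 22.23%.
43.57 − 22.23 = 21.34 pp.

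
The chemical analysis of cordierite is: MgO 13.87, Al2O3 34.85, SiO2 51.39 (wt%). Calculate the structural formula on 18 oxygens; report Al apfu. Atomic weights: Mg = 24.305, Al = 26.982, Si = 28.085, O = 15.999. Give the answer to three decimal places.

MgO: 13.87/40.304 = 0.34413 mol → 0.34413 mol Mg, 0.34413 mol O.
Al2O3: 34.85/101.961 = 0.34180 mol → 0.68360 mol Al, 1.02540 mol O.
SiO2: 51.39/60.083 = 0.85532 mol → 0.85532 mol Si, 1.71064 mol O.
Total oxygen = 3.08017 mol. Normalization factor = 18/3.08017 = 5.84383.
Al per 18 O = 0.68360 × 5.84383 = 3.995.

3.995 Al apfu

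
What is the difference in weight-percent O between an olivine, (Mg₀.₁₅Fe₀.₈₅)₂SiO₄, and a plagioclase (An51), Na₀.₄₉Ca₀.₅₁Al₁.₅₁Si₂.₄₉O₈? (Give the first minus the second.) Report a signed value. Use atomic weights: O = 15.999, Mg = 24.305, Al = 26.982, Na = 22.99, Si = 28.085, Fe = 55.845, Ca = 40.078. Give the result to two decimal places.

M((Mg₀.₁₅Fe₀.₈₅)₂SiO₄) = 194.309 g/mol, so wt% O = 63.996/194.309 × 100 = 32.94%.
M(Na₀.₄₉Ca₀.₅₁Al₁.₅₁Si₂.₄₉O₈) = 270.371 g/mol, so wt% O = 127.992/270.371 × 100 = 47.34%.
32.94 − 47.34 = -14.40 pp.

-14.40 percentage points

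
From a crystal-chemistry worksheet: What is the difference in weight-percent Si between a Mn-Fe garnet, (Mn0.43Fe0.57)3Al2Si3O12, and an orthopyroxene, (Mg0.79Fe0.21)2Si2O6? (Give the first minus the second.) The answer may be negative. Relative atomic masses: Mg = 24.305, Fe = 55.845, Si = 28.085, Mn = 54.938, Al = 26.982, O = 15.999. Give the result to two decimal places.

-9.28 percentage points

Si in (Mn0.43Fe0.57)3Al2Si3O12: molar mass 496.572 g/mol; 3×28.085 = 84.255 g → 16.97 wt%.
Si in (Mg0.79Fe0.21)2Si2O6: molar mass 214.021 g/mol; 2×28.085 = 56.170 g → 26.25 wt%.
Difference = 16.97 − 26.25 = -9.28 percentage points.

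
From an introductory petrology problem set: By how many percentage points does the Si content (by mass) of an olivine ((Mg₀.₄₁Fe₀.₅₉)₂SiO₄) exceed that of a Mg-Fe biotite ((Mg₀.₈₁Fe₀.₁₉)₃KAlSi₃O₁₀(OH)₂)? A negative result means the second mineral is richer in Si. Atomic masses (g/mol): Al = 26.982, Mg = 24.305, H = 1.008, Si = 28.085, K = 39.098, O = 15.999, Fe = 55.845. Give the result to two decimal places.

-3.57 percentage points

First mineral: 28.085 g Si in 177.908 g formula = 15.79 wt% Si.
Second mineral: 84.255 g Si in 435.232 g formula = 19.36 wt% Si.
15.79% − 19.36% gives a difference of -3.57 percentage points.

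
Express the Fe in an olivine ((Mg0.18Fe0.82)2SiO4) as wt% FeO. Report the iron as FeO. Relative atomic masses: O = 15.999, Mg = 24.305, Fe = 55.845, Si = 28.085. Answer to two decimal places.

Molar mass of (Mg0.18Fe0.82)2SiO4 = 0.36×24.305 + 1.64×55.845 + 1×28.085 + 4×15.999 = 192.417 g/mol.
Each formula unit contains 1.64 Fe, equivalent to 1.64/1 = 1.6400 mol FeO.
M(FeO) = 1×55.845 + 1×15.999 = 71.844 g/mol.
Mass of FeO per formula unit = 1.6400 × 71.844 = 117.824 g.
FeO wt% = 117.824 / 192.417 × 100 = 61.23%.

61.23 wt%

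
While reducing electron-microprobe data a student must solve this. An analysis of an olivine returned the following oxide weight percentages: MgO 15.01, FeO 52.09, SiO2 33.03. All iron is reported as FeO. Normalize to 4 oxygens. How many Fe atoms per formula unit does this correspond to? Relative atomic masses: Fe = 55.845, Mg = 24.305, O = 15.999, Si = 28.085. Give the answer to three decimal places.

1.320 Fe apfu

15.01 wt% MgO ÷ 40.304 g/mol = 0.37242 mol, giving 0.37242 Mg and 0.37242 O.
52.09 wt% FeO ÷ 71.844 g/mol = 0.72504 mol, giving 0.72504 Fe and 0.72504 O.
33.03 wt% SiO2 ÷ 60.083 g/mol = 0.54974 mol, giving 0.54974 Si and 1.09948 O.
Oxygen sums to 2.19694; scaling by 4/2.19694 = 1.82071 puts the formula on 4 O.
Fe: 0.72504 × 1.82071 = 1.320 atoms per formula unit.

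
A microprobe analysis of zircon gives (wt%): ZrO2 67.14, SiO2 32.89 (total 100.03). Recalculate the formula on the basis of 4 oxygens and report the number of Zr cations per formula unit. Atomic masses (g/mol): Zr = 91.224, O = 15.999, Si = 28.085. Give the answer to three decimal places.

0.998 Zr apfu

ZrO2: 67.14/123.222 = 0.54487 mol → 0.54487 mol Zr, 1.08974 mol O.
SiO2: 32.89/60.083 = 0.54741 mol → 0.54741 mol Si, 1.09482 mol O.
Total oxygen = 2.18456 mol. Normalization factor = 4/2.18456 = 1.83103.
Zr per 4 O = 0.54487 × 1.83103 = 0.998.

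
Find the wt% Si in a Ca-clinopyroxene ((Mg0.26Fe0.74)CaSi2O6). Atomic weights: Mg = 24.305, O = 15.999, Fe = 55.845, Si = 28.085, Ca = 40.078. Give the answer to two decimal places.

Formula mass = 0.26*24.305 + 0.74*55.845 + 1*40.078 + 2*28.085 + 6*15.999 = 239.887 g/mol, of which 56.170 g is Si.
So Si makes up 56.170/239.887 = 0.2342 of the mass, i.e. 23.42%.

23.42 weight percent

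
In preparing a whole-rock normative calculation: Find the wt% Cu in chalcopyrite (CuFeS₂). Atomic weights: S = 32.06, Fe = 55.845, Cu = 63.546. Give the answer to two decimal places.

34.63 mass %

Molar mass of CuFeS₂: 1*63.546 + 1*55.845 + 2*32.06 = 183.511 g/mol.
Mass of Cu per formula unit: 1 × 63.546 = 63.546 g.
Weight fraction Cu = 63.546 / 183.511 = 0.3463.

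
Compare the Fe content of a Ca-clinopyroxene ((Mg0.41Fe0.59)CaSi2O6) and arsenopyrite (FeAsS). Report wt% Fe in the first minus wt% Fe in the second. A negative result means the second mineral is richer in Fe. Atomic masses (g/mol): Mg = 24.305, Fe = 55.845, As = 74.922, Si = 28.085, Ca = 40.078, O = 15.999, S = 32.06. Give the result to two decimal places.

-20.29 percentage points

First mineral: 32.949 g Fe in 235.156 g formula = 14.01 wt% Fe.
Second mineral: 55.845 g Fe in 162.827 g formula = 34.30 wt% Fe.
14.01% − 34.30% gives a difference of -20.29 percentage points.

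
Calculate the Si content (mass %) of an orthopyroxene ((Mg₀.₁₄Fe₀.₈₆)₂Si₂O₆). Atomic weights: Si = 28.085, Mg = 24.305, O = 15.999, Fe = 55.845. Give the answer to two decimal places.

Molar mass of (Mg₀.₁₄Fe₀.₈₆)₂Si₂O₆: 0.28×24.305 + 1.72×55.845 + 2×28.085 + 6×15.999 = 255.023 g/mol.
Mass of Si per formula unit: 2 × 28.085 = 56.170 g.
Weight fraction Si = 56.170 / 255.023 = 0.2203.

22.03 mass %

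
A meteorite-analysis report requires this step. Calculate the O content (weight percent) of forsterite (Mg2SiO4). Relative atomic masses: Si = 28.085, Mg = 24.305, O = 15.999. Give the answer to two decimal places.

M(Mg2SiO4) = 140.691 g/mol.
O contributes 4 × 15.999 = 63.996 g per mole.
63.996/140.691 = 0.4549 → 45.49%.

45.49 weight percent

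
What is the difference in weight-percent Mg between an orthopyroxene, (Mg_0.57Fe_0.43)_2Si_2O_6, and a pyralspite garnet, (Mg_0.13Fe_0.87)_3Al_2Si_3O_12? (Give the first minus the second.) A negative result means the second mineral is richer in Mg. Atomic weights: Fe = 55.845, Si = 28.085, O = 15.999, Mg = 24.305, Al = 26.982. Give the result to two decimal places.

First mineral: 27.708 g Mg in 227.898 g formula = 12.16 wt% Mg.
Second mineral: 9.479 g Mg in 485.441 g formula = 1.95 wt% Mg.
12.16% − 1.95% gives a difference of 10.21 percentage points.

10.21 percentage points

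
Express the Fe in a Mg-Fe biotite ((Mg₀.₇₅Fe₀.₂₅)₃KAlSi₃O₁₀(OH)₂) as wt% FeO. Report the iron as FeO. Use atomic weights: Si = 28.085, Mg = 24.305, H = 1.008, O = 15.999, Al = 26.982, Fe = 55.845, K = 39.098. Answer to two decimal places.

12.22 wt%

Formula mass = 440.909 g/mol.
0.75 Fe → 0.7500 mol FeO per formula unit; M(FeO) = 71.844, so FeO mass = 53.883 g.
53.883/440.909 × 100 = 12.22 wt%.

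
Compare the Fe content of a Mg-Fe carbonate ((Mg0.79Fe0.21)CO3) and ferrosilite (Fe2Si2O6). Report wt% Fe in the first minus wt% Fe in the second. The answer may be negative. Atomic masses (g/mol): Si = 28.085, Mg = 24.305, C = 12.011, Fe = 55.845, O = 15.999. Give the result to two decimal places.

-29.43 percentage points

M((Mg0.79Fe0.21)CO3) = 90.936 g/mol, so wt% Fe = 11.727/90.936 × 100 = 12.90%.
M(Fe2Si2O6) = 263.854 g/mol, so wt% Fe = 111.690/263.854 × 100 = 42.33%.
12.90 − 42.33 = -29.43 pp.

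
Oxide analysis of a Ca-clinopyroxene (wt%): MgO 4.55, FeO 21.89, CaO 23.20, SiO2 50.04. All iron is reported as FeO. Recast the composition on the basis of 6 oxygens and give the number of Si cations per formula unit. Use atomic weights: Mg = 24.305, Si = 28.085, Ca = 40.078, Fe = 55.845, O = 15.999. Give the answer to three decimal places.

2.001 Si apfu

MgO (M=40.304): mol = 0.11289; Mg = 0.11289, O = 0.11289.
FeO (M=71.844): mol = 0.30469; Fe = 0.30469, O = 0.30469.
CaO (M=56.077): mol = 0.41372; Ca = 0.41372, O = 0.41372.
SiO2 (M=60.083): mol = 0.83285; Si = 0.83285, O = 1.66570.
ΣO = 2.49700; factor = 6/ΣO = 2.40288.
Si apfu = 0.83285 × 2.40288 = 2.001.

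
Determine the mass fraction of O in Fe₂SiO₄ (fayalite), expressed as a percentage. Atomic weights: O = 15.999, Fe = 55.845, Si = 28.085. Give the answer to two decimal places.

Formula mass = 2·55.845 + 1·28.085 + 4·15.999 = 203.771 g/mol, of which 63.996 g is O.
So O makes up 63.996/203.771 = 0.3141 of the mass, i.e. 31.41%.

31.41 weight percent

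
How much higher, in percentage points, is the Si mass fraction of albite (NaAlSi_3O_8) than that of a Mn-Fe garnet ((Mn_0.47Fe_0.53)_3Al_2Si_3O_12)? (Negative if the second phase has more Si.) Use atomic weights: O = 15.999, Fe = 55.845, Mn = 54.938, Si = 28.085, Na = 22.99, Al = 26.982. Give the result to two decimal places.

First mineral: 84.255 g Si in 262.219 g formula = 32.13 wt% Si.
Second mineral: 84.255 g Si in 496.463 g formula = 16.97 wt% Si.
32.13% − 16.97% gives a difference of 15.16 percentage points.

15.16 percentage points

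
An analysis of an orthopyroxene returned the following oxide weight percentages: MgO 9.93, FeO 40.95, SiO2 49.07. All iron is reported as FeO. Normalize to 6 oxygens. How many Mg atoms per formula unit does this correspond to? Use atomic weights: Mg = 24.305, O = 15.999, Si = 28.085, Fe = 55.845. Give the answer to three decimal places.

9.93 wt% MgO ÷ 40.304 g/mol = 0.24638 mol, giving 0.24638 Mg and 0.24638 O.
40.95 wt% FeO ÷ 71.844 g/mol = 0.56998 mol, giving 0.56998 Fe and 0.56998 O.
49.07 wt% SiO2 ÷ 60.083 g/mol = 0.81670 mol, giving 0.81670 Si and 1.63340 O.
Oxygen sums to 2.44976; scaling by 6/2.44976 = 2.44922 puts the formula on 6 O.
Mg: 0.24638 × 2.44922 = 0.603 atoms per formula unit.

0.603 Mg apfu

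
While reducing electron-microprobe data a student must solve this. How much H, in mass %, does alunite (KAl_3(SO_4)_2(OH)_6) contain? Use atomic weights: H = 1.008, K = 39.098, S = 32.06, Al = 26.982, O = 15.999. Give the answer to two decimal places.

1.46 mass %

Formula mass = 1×39.098 + 3×26.982 + 2×32.06 + 14×15.999 + 6×1.008 = 414.198 g/mol, of which 6.048 g is H.
So H makes up 6.048/414.198 = 0.0146 of the mass, i.e. 1.46%.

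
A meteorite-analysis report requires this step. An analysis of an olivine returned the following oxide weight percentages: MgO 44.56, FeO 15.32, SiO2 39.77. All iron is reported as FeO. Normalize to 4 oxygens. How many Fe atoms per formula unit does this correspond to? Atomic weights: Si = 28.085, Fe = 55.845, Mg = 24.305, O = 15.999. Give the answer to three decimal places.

0.323 Fe apfu

44.56 wt% MgO ÷ 40.304 g/mol = 1.10560 mol, giving 1.10560 Mg and 1.10560 O.
15.32 wt% FeO ÷ 71.844 g/mol = 0.21324 mol, giving 0.21324 Fe and 0.21324 O.
39.77 wt% SiO2 ÷ 60.083 g/mol = 0.66192 mol, giving 0.66192 Si and 1.32384 O.
Oxygen sums to 2.64268; scaling by 4/2.64268 = 1.51361 puts the formula on 4 O.
Fe: 0.21324 × 1.51361 = 0.323 atoms per formula unit.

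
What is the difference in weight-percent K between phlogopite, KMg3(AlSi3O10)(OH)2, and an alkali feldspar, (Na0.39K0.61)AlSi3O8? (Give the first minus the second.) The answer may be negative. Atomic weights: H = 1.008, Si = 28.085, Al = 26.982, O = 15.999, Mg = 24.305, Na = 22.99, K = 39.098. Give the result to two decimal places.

K in KMg3(AlSi3O10)(OH)2: molar mass 417.254 g/mol; 1×39.098 = 39.098 g → 9.37 wt%.
K in (Na0.39K0.61)AlSi3O8: molar mass 272.045 g/mol; 0.61×39.098 = 23.850 g → 8.77 wt%.
Difference = 9.37 − 8.77 = 0.60 percentage points.

0.60 percentage points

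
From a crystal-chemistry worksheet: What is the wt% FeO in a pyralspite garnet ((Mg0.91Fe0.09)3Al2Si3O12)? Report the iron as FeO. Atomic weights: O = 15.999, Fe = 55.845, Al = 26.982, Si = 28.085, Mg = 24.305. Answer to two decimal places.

4.71 wt%

M((Mg0.91Fe0.09)3Al2Si3O12) = 411.638 g/mol; M(FeO) = 71.844 g/mol.
Moles FeO per formula unit = 0.27 Fe ÷ 1 = 0.2700.
FeO fraction = (0.2700 × 71.844) / 411.638 = 19.398/411.638 = 0.0471.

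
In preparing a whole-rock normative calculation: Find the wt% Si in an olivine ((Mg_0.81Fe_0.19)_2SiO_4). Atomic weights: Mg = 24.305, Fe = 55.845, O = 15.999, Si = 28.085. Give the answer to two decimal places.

18.40 weight percent

Molar mass of (Mg_0.81Fe_0.19)_2SiO_4: 1.62·24.305 + 0.38·55.845 + 1·28.085 + 4·15.999 = 152.676 g/mol.
Mass of Si per formula unit: 1 × 28.085 = 28.085 g.
Weight fraction Si = 28.085 / 152.676 = 0.1840.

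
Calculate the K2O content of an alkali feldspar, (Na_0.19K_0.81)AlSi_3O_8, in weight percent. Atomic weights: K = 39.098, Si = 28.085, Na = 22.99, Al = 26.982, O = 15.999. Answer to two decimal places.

13.86 wt%

M((Na_0.19K_0.81)AlSi_3O_8) = 275.266 g/mol; M(K2O) = 94.195 g/mol.
Moles K2O per formula unit = 0.81 K ÷ 2 = 0.4050.
K2O fraction = (0.4050 × 94.195) / 275.266 = 38.149/275.266 = 0.1386.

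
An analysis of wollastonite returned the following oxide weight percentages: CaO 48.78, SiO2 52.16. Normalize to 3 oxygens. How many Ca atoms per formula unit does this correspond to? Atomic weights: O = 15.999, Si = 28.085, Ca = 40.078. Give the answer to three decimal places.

CaO (M=56.077): mol = 0.86988; Ca = 0.86988, O = 0.86988.
SiO2 (M=60.083): mol = 0.86813; Si = 0.86813, O = 1.73626.
ΣO = 2.60614; factor = 3/ΣO = 1.15113.
Ca apfu = 0.86988 × 1.15113 = 1.001.

1.001 Ca apfu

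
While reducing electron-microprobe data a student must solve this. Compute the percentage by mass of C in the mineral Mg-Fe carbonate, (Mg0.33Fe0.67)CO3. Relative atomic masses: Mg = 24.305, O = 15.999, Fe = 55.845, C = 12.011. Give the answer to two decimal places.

11.39 wt%

Molar mass of (Mg0.33Fe0.67)CO3: 0.33×24.305 + 0.67×55.845 + 1×12.011 + 3×15.999 = 105.445 g/mol.
Mass of C per formula unit: 1 × 12.011 = 12.011 g.
Weight fraction C = 12.011 / 105.445 = 0.1139.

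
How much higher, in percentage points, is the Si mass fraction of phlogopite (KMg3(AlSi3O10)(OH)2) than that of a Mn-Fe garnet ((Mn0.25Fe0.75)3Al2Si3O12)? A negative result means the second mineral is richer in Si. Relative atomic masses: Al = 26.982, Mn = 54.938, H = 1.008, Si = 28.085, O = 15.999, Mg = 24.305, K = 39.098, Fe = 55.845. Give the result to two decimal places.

Si in KMg3(AlSi3O10)(OH)2: molar mass 417.254 g/mol; 3×28.085 = 84.255 g → 20.19 wt%.
Si in (Mn0.25Fe0.75)3Al2Si3O12: molar mass 497.062 g/mol; 3×28.085 = 84.255 g → 16.95 wt%.
Difference = 20.19 − 16.95 = 3.24 percentage points.

3.24 percentage points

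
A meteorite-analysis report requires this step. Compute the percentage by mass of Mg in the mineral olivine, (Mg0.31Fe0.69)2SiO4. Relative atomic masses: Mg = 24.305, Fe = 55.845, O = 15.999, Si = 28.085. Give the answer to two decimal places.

8.18 weight percent

Molar mass of (Mg0.31Fe0.69)2SiO4: 0.62·24.305 + 1.38·55.845 + 1·28.085 + 4·15.999 = 184.216 g/mol.
Mass of Mg per formula unit: 0.62 × 24.305 = 15.069 g.
Weight fraction Mg = 15.069 / 184.216 = 0.0818.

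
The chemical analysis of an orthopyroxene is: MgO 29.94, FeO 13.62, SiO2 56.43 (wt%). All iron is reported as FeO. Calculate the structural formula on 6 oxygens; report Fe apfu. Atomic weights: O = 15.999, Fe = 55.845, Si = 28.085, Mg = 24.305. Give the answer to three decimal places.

29.94 wt% MgO ÷ 40.304 g/mol = 0.74285 mol, giving 0.74285 Mg and 0.74285 O.
13.62 wt% FeO ÷ 71.844 g/mol = 0.18958 mol, giving 0.18958 Fe and 0.18958 O.
56.43 wt% SiO2 ÷ 60.083 g/mol = 0.93920 mol, giving 0.93920 Si and 1.87840 O.
Oxygen sums to 2.81083; scaling by 6/2.81083 = 2.13460 puts the formula on 6 O.
Fe: 0.18958 × 2.13460 = 0.405 atoms per formula unit.

0.405 Fe apfu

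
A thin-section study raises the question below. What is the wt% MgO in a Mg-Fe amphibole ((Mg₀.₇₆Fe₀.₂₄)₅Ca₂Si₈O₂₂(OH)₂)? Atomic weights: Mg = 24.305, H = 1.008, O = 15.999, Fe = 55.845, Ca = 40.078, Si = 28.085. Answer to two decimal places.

18.01 wt%

Formula mass = 850.201 g/mol.
3.80 Mg → 3.8000 mol MgO per formula unit; M(MgO) = 40.304, so MgO mass = 153.155 g.
153.155/850.201 × 100 = 18.01 wt%.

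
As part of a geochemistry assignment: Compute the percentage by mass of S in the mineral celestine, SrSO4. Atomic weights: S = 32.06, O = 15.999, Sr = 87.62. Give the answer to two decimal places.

17.45 mass %

M(SrSO4) = 183.676 g/mol.
S contributes 1 × 32.06 = 32.060 g per mole.
32.060/183.676 = 0.1745 → 17.45%.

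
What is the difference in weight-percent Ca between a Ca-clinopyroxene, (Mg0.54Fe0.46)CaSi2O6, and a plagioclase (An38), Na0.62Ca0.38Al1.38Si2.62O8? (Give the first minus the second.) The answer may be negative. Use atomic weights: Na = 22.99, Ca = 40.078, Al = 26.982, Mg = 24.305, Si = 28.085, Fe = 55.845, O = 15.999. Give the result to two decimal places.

11.67 percentage points

First mineral: 40.078 g Ca in 231.055 g formula = 17.35 wt% Ca.
Second mineral: 15.230 g Ca in 268.293 g formula = 5.68 wt% Ca.
17.35% − 5.68% gives a difference of 11.67 percentage points.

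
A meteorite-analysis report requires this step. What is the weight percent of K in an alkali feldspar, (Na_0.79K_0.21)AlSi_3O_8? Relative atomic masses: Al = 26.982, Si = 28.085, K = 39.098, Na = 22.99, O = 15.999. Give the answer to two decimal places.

3.09 mass %

Formula mass = 0.79*22.99 + 0.21*39.098 + 1*26.982 + 3*28.085 + 8*15.999 = 265.602 g/mol, of which 8.211 g is K.
So K makes up 8.211/265.602 = 0.0309 of the mass, i.e. 3.09%.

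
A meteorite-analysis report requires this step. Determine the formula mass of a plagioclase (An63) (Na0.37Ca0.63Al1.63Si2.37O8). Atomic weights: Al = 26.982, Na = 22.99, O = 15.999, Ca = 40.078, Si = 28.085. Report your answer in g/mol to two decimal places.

272.29 g/mol

The formula mass is the sum 0.37×22.99 + 0.63×40.078 + 1.63×26.982 + 2.37×28.085 + 8×15.999.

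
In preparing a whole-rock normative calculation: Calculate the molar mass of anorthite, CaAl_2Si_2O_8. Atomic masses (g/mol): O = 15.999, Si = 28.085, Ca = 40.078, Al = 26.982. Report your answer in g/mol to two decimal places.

M = 1(40.078) + 2(26.982) + 2(28.085) + 8(15.999)

278.20 g/mol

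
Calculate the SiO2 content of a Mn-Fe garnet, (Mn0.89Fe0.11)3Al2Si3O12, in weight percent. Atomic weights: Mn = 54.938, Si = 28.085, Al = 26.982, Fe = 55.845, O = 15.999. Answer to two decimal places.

Molar mass of (Mn0.89Fe0.11)3Al2Si3O12 = 2.67*54.938 + 0.33*55.845 + 2*26.982 + 3*28.085 + 12*15.999 = 495.320 g/mol.
Each formula unit contains 3 Si, equivalent to 3/1 = 3.0000 mol SiO2.
M(SiO2) = 1×28.085 + 2×15.999 = 60.083 g/mol.
Mass of SiO2 per formula unit = 3.0000 × 60.083 = 180.249 g.
SiO2 wt% = 180.249 / 495.320 × 100 = 36.39%.

36.39 wt%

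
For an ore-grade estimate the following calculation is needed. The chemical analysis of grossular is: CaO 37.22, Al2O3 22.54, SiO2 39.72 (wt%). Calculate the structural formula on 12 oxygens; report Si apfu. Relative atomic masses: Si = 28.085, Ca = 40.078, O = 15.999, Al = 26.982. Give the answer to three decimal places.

37.22 wt% CaO ÷ 56.077 g/mol = 0.66373 mol, giving 0.66373 Ca and 0.66373 O.
22.54 wt% Al2O3 ÷ 101.961 g/mol = 0.22106 mol, giving 0.44212 Al and 0.66318 O.
39.72 wt% SiO2 ÷ 60.083 g/mol = 0.66109 mol, giving 0.66109 Si and 1.32218 O.
Oxygen sums to 2.64909; scaling by 12/2.64909 = 4.52986 puts the formula on 12 O.
Si: 0.66109 × 4.52986 = 2.995 atoms per formula unit.

2.995 Si apfu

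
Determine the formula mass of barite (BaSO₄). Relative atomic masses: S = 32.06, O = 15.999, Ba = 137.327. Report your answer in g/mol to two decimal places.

233.38 g/mol

Ba: 1 × 137.327 = 137.3270
S: 1 × 32.06 = 32.0600
O: 4 × 15.999 = 63.9960
Summing the contributions gives the formula mass.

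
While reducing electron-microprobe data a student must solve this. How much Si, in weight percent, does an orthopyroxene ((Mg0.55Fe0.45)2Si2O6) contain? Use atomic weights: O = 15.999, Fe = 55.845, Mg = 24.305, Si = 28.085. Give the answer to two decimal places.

Molar mass of (Mg0.55Fe0.45)2Si2O6: 1.10·24.305 + 0.90·55.845 + 2·28.085 + 6·15.999 = 229.160 g/mol.
Mass of Si per formula unit: 2 × 28.085 = 56.170 g.
Weight fraction Si = 56.170 / 229.160 = 0.2451.

24.51 weight percent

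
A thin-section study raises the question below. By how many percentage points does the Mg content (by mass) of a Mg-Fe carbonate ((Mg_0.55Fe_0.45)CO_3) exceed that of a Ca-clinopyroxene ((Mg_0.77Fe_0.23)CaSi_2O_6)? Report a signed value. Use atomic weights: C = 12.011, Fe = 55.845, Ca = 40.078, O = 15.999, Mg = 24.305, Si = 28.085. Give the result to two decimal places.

First mineral: 13.368 g Mg in 98.506 g formula = 13.57 wt% Mg.
Second mineral: 18.715 g Mg in 223.801 g formula = 8.36 wt% Mg.
13.57% − 8.36% gives a difference of 5.21 percentage points.

5.21 percentage points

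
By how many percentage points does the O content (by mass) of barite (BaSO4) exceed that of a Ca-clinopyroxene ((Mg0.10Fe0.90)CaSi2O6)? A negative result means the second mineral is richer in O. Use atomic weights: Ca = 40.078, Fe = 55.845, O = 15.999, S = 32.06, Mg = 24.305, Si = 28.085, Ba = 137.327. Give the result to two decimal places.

-11.77 percentage points

O in BaSO4: molar mass 233.383 g/mol; 4×15.999 = 63.996 g → 27.42 wt%.
O in (Mg0.10Fe0.90)CaSi2O6: molar mass 244.933 g/mol; 6×15.999 = 95.994 g → 39.19 wt%.
Difference = 27.42 − 39.19 = -11.77 percentage points.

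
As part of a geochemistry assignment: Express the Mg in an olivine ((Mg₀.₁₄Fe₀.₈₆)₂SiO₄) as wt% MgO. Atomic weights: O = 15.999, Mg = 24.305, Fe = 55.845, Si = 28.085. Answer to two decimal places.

Molar mass of (Mg₀.₁₄Fe₀.₈₆)₂SiO₄ = 0.28×24.305 + 1.72×55.845 + 1×28.085 + 4×15.999 = 194.940 g/mol.
Each formula unit contains 0.28 Mg, equivalent to 0.28/1 = 0.2800 mol MgO.
M(MgO) = 1×24.305 + 1×15.999 = 40.304 g/mol.
Mass of MgO per formula unit = 0.2800 × 40.304 = 11.285 g.
MgO wt% = 11.285 / 194.940 × 100 = 5.79%.

5.79 wt%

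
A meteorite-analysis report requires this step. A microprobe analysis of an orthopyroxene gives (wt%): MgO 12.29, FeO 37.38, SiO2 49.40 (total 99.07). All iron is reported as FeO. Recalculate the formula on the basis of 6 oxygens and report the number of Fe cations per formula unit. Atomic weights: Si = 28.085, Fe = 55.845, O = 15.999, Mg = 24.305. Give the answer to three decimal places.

12.29 wt% MgO ÷ 40.304 g/mol = 0.30493 mol, giving 0.30493 Mg and 0.30493 O.
37.38 wt% FeO ÷ 71.844 g/mol = 0.52029 mol, giving 0.52029 Fe and 0.52029 O.
49.40 wt% SiO2 ÷ 60.083 g/mol = 0.82220 mol, giving 0.82220 Si and 1.64440 O.
Oxygen sums to 2.46962; scaling by 6/2.46962 = 2.42952 puts the formula on 6 O.
Fe: 0.52029 × 2.42952 = 1.264 atoms per formula unit.

1.264 Fe apfu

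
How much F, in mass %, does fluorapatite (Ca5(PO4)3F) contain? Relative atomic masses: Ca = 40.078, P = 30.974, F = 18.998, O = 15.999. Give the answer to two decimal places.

Formula mass = 5×40.078 + 3×30.974 + 12×15.999 + 1×18.998 = 504.298 g/mol, of which 18.998 g is F.
So F makes up 18.998/504.298 = 0.0377 of the mass, i.e. 3.77%.

3.77 mass %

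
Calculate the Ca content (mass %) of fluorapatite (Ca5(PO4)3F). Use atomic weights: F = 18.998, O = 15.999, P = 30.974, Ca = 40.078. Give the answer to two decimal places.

Molar mass of Ca5(PO4)3F: 5*40.078 + 3*30.974 + 12*15.999 + 1*18.998 = 504.298 g/mol.
Mass of Ca per formula unit: 5 × 40.078 = 200.390 g.
Weight fraction Ca = 200.390 / 504.298 = 0.3974.

39.74 mass %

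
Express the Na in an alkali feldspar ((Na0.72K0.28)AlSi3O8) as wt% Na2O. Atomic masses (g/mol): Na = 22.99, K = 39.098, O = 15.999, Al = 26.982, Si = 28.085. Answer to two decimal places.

8.37 wt%

Formula mass = 266.729 g/mol.
0.72 Na → 0.3600 mol Na2O per formula unit; M(Na2O) = 61.979, so Na2O mass = 22.312 g.
22.312/266.729 × 100 = 8.37 wt%.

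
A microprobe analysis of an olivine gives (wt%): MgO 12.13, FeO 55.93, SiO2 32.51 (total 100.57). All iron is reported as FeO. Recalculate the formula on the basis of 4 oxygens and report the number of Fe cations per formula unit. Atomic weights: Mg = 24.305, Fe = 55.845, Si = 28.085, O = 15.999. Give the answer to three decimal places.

MgO: 12.13/40.304 = 0.30096 mol → 0.30096 mol Mg, 0.30096 mol O.
FeO: 55.93/71.844 = 0.77849 mol → 0.77849 mol Fe, 0.77849 mol O.
SiO2: 32.51/60.083 = 0.54108 mol → 0.54108 mol Si, 1.08216 mol O.
Total oxygen = 2.16161 mol. Normalization factor = 4/2.16161 = 1.85047.
Fe per 4 O = 0.77849 × 1.85047 = 1.441.

1.441 Fe apfu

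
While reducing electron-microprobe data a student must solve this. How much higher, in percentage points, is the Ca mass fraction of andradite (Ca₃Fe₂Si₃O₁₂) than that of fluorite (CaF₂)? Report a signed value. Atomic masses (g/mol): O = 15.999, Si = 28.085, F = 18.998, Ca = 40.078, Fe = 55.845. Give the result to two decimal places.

First mineral: 120.234 g Ca in 508.167 g formula = 23.66 wt% Ca.
Second mineral: 40.078 g Ca in 78.074 g formula = 51.33 wt% Ca.
23.66% − 51.33% gives a difference of -27.67 percentage points.

-27.67 percentage points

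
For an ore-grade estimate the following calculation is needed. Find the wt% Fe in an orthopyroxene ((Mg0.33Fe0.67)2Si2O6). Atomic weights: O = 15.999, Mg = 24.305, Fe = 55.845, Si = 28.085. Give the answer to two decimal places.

M((Mg0.33Fe0.67)2Si2O6) = 243.038 g/mol.
Fe contributes 1.34 × 55.845 = 74.832 g per mole.
74.832/243.038 = 0.3079 → 30.79%.

30.79 mass %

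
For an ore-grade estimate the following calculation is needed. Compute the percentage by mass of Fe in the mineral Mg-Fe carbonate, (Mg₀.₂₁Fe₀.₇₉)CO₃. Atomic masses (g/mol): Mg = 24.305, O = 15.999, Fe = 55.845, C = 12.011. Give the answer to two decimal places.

Formula mass = 0.21×24.305 + 0.79×55.845 + 1×12.011 + 3×15.999 = 109.230 g/mol, of which 44.118 g is Fe.
So Fe makes up 44.118/109.230 = 0.4039 of the mass, i.e. 40.39%.

40.39 wt%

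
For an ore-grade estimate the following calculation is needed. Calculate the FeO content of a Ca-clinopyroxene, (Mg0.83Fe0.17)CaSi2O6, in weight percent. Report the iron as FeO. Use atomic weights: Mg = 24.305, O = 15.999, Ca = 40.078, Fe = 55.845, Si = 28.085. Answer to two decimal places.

M((Mg0.83Fe0.17)CaSi2O6) = 221.909 g/mol; M(FeO) = 71.844 g/mol.
Moles FeO per formula unit = 0.17 Fe ÷ 1 = 0.1700.
FeO fraction = (0.1700 × 71.844) / 221.909 = 12.213/221.909 = 0.0550.

5.50 wt%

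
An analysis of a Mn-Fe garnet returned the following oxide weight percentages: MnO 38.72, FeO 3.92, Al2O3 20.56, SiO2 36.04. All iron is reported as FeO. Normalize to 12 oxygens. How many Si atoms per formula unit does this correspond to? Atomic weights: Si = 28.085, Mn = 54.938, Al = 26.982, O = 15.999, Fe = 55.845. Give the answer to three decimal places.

MnO (M=70.937): mol = 0.54584; Mn = 0.54584, O = 0.54584.
FeO (M=71.844): mol = 0.05456; Fe = 0.05456, O = 0.05456.
Al2O3 (M=101.961): mol = 0.20165; Al = 0.40330, O = 0.60495.
SiO2 (M=60.083): mol = 0.59984; Si = 0.59984, O = 1.19968.
ΣO = 2.40503; factor = 12/ΣO = 4.98954.
Si apfu = 0.59984 × 4.98954 = 2.993.

2.993 Si apfu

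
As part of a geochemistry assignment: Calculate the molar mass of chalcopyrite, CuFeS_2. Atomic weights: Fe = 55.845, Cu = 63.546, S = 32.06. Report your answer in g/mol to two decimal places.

183.51 g/mol

Cu: 1 × 63.546 = 63.5460
Fe: 1 × 55.845 = 55.8450
S: 2 × 32.06 = 64.1200
Summing the contributions gives the formula mass.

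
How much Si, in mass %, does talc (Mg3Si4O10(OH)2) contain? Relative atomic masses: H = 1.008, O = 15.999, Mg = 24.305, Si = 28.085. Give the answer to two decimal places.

29.62 mass %

M(Mg3Si4O10(OH)2) = 379.259 g/mol.
Si contributes 4 × 28.085 = 112.340 g per mole.
112.340/379.259 = 0.2962 → 29.62%.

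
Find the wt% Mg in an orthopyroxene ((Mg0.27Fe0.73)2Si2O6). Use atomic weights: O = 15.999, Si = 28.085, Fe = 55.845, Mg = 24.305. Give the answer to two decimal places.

Molar mass of (Mg0.27Fe0.73)2Si2O6: 0.54·24.305 + 1.46·55.845 + 2·28.085 + 6·15.999 = 246.822 g/mol.
Mass of Mg per formula unit: 0.54 × 24.305 = 13.125 g.
Weight fraction Mg = 13.125 / 246.822 = 0.0532.

5.32 mass %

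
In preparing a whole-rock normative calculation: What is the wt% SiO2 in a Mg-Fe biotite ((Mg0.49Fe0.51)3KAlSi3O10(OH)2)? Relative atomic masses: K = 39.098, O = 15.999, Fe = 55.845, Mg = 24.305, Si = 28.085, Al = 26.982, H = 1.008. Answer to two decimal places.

M((Mg0.49Fe0.51)3KAlSi3O10(OH)2) = 465.510 g/mol; M(SiO2) = 60.083 g/mol.
Moles SiO2 per formula unit = 3 Si ÷ 1 = 3.0000.
SiO2 fraction = (3.0000 × 60.083) / 465.510 = 180.249/465.510 = 0.3872.

38.72 wt%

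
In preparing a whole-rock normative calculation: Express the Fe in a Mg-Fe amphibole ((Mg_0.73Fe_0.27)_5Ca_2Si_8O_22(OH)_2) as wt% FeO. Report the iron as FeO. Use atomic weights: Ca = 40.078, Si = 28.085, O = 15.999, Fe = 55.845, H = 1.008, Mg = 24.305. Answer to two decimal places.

11.34 wt%

Formula mass = 854.932 g/mol.
1.35 Fe → 1.3500 mol FeO per formula unit; M(FeO) = 71.844, so FeO mass = 96.989 g.
96.989/854.932 × 100 = 11.34 wt%.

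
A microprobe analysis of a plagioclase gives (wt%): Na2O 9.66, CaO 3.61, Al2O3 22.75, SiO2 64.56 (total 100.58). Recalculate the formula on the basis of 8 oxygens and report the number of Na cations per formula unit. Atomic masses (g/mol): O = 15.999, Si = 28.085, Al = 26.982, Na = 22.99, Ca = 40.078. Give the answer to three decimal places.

9.66 wt% Na2O ÷ 61.979 g/mol = 0.15586 mol, giving 0.31172 Na and 0.15586 O.
3.61 wt% CaO ÷ 56.077 g/mol = 0.06438 mol, giving 0.06438 Ca and 0.06438 O.
22.75 wt% Al2O3 ÷ 101.961 g/mol = 0.22312 mol, giving 0.44624 Al and 0.66936 O.
64.56 wt% SiO2 ÷ 60.083 g/mol = 1.07451 mol, giving 1.07451 Si and 2.14902 O.
Oxygen sums to 3.03862; scaling by 8/3.03862 = 2.63277 puts the formula on 8 O.
Na: 0.31172 × 2.63277 = 0.821 atoms per formula unit.

0.821 Na apfu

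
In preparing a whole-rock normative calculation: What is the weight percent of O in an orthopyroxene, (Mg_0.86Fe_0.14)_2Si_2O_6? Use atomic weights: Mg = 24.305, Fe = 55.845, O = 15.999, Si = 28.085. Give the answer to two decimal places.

Formula mass = 1.72·24.305 + 0.28·55.845 + 2·28.085 + 6·15.999 = 209.605 g/mol, of which 95.994 g is O.
So O makes up 95.994/209.605 = 0.4580 of the mass, i.e. 45.80%.

45.80 wt%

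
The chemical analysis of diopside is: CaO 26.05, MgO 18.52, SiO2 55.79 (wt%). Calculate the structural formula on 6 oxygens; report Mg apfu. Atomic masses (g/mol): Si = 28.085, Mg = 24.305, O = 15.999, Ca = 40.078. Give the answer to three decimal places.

CaO (M=56.077): mol = 0.46454; Ca = 0.46454, O = 0.46454.
MgO (M=40.304): mol = 0.45951; Mg = 0.45951, O = 0.45951.
SiO2 (M=60.083): mol = 0.92855; Si = 0.92855, O = 1.85710.
ΣO = 2.78115; factor = 6/ΣO = 2.15738.
Mg apfu = 0.45951 × 2.15738 = 0.991.

0.991 Mg apfu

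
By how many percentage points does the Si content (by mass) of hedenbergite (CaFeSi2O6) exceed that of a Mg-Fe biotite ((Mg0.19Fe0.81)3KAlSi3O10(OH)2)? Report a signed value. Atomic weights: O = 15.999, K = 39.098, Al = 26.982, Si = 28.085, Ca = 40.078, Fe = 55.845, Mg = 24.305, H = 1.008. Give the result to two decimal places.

5.58 percentage points

M(CaFeSi2O6) = 248.087 g/mol, so wt% Si = 56.170/248.087 × 100 = 22.64%.
M((Mg0.19Fe0.81)3KAlSi3O10(OH)2) = 493.896 g/mol, so wt% Si = 84.255/493.896 × 100 = 17.06%.
22.64 − 17.06 = 5.58 pp.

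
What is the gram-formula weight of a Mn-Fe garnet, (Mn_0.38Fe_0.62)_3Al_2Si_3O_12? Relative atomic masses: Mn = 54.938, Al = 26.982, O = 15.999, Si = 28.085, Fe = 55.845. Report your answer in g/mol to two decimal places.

Mn: 1.14 × 54.938 = 62.6293
Fe: 1.86 × 55.845 = 103.8717
Al: 2 × 26.982 = 53.9640
Si: 3 × 28.085 = 84.2550
O: 12 × 15.999 = 191.9880
Summing the contributions gives the formula mass.

496.71 g/mol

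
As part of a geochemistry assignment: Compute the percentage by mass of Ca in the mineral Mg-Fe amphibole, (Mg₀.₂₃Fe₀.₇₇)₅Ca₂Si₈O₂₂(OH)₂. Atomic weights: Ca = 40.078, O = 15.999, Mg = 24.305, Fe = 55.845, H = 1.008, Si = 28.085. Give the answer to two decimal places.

8.58 wt%

Molar mass of (Mg₀.₂₃Fe₀.₇₇)₅Ca₂Si₈O₂₂(OH)₂: 1.15*24.305 + 3.85*55.845 + 2*40.078 + 8*28.085 + 24*15.999 + 2*1.008 = 933.782 g/mol.
Mass of Ca per formula unit: 2 × 40.078 = 80.156 g.
Weight fraction Ca = 80.156 / 933.782 = 0.0858.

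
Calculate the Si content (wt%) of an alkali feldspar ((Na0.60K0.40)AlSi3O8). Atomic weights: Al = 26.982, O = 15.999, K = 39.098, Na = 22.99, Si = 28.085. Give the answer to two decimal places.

31.36 wt%

Formula mass = 0.60×22.99 + 0.40×39.098 + 1×26.982 + 3×28.085 + 8×15.999 = 268.662 g/mol, of which 84.255 g is Si.
So Si makes up 84.255/268.662 = 0.3136 of the mass, i.e. 31.36%.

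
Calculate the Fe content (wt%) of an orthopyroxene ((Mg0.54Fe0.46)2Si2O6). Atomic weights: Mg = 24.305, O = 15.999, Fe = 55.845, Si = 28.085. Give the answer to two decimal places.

Molar mass of (Mg0.54Fe0.46)2Si2O6: 1.08·24.305 + 0.92·55.845 + 2·28.085 + 6·15.999 = 229.791 g/mol.
Mass of Fe per formula unit: 0.92 × 55.845 = 51.377 g.
Weight fraction Fe = 51.377 / 229.791 = 0.2236.

22.36 wt%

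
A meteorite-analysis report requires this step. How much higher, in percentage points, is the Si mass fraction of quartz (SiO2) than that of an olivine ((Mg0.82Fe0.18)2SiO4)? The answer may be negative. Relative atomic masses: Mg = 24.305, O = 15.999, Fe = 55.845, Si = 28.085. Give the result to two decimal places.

M(SiO2) = 60.083 g/mol, so wt% Si = 28.085/60.083 × 100 = 46.74%.
M((Mg0.82Fe0.18)2SiO4) = 152.045 g/mol, so wt% Si = 28.085/152.045 × 100 = 18.47%.
46.74 − 18.47 = 28.27 pp.

28.27 percentage points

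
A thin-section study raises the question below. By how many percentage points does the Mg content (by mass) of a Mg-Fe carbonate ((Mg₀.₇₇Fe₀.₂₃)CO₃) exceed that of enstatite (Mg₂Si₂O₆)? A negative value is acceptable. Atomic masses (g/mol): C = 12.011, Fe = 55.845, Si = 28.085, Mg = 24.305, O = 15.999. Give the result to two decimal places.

M((Mg₀.₇₇Fe₀.₂₃)CO₃) = 91.567 g/mol, so wt% Mg = 18.715/91.567 × 100 = 20.44%.
M(Mg₂Si₂O₆) = 200.774 g/mol, so wt% Mg = 48.610/200.774 × 100 = 24.21%.
20.44 − 24.21 = -3.77 pp.

-3.77 percentage points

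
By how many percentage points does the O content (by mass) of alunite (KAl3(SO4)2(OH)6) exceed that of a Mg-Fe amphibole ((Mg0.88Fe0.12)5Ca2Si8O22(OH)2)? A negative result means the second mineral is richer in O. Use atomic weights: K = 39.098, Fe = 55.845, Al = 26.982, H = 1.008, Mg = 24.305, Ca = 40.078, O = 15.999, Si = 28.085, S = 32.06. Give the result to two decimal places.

7.89 percentage points

M(KAl3(SO4)2(OH)6) = 414.198 g/mol, so wt% O = 223.986/414.198 × 100 = 54.08%.
M((Mg0.88Fe0.12)5Ca2Si8O22(OH)2) = 831.277 g/mol, so wt% O = 383.976/831.277 × 100 = 46.19%.
54.08 − 46.19 = 7.89 pp.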